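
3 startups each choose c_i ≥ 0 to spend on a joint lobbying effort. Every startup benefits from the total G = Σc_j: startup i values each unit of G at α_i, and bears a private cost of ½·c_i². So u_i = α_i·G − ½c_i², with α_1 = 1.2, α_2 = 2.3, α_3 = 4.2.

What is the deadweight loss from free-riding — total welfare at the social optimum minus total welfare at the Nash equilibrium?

41.83

Startup i's FOC: ∂u_i/∂c_i = α_i − c_i = 0, so c_i* = α_i.
NE contributions = (1.2, 2.3, 4.2); G = 7.7.
W^NE = (Σα)·G − ½Σα_i² = 7.7² − ½·24.37 = 47.105.
Planner sets c_i = Σα_j = 7.7 for every i, so G^SO = 3·7.7 = 23.1.
W^SO = (Σα)·G^SO − ½·3·(Σα)² = (3/2)·7.7² = 88.935.
Deadweight loss = W^SO − W^NE = 41.83.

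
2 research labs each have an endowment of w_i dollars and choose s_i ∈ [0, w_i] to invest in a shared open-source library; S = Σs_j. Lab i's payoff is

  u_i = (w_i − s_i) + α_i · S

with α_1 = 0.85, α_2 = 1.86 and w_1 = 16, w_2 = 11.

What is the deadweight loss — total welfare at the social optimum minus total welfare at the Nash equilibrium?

27.36

∂u_i/∂s_i = α_i − 1, so lab i contributes w_i if α_i > 1, else 0.
α_i > 1 for i ∈ {2}; NE contributions (0, 11), S = 11.
W^NE = Σw_i − S^NE + (Σα_i)·S^NE = 27 + 1.71·11 = 45.81.
Planner: ∂(Σu_j)/∂s_i = Σα_j − 1 = 1.71 > 0, so everyone contributes w_i; S^SO = 27, W^SO = 27 + 1.71·27 = 73.17.
Deadweight loss = 27.36.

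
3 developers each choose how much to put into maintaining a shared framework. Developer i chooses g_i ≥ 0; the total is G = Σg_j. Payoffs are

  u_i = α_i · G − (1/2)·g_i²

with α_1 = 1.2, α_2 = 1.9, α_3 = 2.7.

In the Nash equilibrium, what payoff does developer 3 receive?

12.015

Developer i's FOC: ∂u_i/∂g_i = α_i − g_i = 0, so g_i* = α_i.
NE contributions = (1.2, 1.9, 2.7); G = 5.8.
u_3 = α_3·G − ½·(g_3)² = 2.7·5.8 − ½·2.7² = 12.015.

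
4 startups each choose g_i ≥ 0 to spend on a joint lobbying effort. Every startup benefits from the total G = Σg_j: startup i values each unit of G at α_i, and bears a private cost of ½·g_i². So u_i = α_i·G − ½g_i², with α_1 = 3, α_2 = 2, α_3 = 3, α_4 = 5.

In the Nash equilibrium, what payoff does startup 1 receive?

Startup i's FOC: ∂u_i/∂g_i = α_i − g_i = 0, so g_i* = α_i.
NE contributions = (3, 2, 3, 5); G = 13.
u_1 = α_1·G − ½·(g_1)² = 3·13 − ½·3² = 34.5.

34.5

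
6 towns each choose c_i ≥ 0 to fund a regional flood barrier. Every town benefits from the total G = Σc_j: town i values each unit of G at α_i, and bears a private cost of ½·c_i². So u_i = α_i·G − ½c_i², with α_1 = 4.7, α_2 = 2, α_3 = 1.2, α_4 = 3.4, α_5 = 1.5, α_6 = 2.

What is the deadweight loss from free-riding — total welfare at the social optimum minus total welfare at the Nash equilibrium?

Town i's FOC: ∂u_i/∂c_i = α_i − c_i = 0, so c_i* = α_i.
NE contributions = (4.7, 2, 1.2, 3.4, 1.5, 2); G = 14.8.
W^NE = (Σα)·G − ½Σα_i² = 14.8² − ½·45.34 = 196.37.
Planner sets c_i = Σα_j = 14.8 for every i, so G^SO = 6·14.8 = 88.8.
W^SO = (Σα)·G^SO − ½·6·(Σα)² = (6/2)·14.8² = 657.12.
Deadweight loss = W^SO − W^NE = 460.75.

460.75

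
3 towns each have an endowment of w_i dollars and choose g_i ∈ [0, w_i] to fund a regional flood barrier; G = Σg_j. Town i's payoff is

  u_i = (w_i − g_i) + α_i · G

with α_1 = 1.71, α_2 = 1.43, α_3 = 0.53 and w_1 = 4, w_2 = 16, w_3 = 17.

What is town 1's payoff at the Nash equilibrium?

∂u_i/∂g_i = α_i − 1, so town i contributes w_i if α_i > 1, else 0.
α_i > 1 for i ∈ {1, 2}; NE contributions (4, 16, 0), G = 20.
u_1 = (4 − 4) + 1.71·20 = 34.2.

34.2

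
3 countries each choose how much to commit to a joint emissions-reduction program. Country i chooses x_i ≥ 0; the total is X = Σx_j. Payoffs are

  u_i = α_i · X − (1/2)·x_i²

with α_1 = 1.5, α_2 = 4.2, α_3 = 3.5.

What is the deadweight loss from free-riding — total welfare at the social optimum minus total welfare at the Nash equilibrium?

58.39

Country i's FOC: ∂u_i/∂x_i = α_i − x_i = 0, so x_i* = α_i.
NE contributions = (1.5, 4.2, 3.5); X = 9.2.
W^NE = (Σα)·X − ½Σα_i² = 9.2² − ½·32.14 = 68.57.
Planner sets x_i = Σα_j = 9.2 for every i, so X^SO = 3·9.2 = 27.6.
W^SO = (Σα)·X^SO − ½·3·(Σα)² = (3/2)·9.2² = 126.96.
Deadweight loss = W^SO − W^NE = 58.39.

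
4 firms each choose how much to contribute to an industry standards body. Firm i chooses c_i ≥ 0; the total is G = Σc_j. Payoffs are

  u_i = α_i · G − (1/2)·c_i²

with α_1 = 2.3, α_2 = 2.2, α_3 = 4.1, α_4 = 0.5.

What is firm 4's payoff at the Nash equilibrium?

Firm i's FOC: ∂u_i/∂c_i = α_i − c_i = 0, so c_i* = α_i.
NE contributions = (2.3, 2.2, 4.1, 0.5); G = 9.1.
u_4 = α_4·G − ½·(c_4)² = 0.5·9.1 − ½·0.5² = 4.425.

4.425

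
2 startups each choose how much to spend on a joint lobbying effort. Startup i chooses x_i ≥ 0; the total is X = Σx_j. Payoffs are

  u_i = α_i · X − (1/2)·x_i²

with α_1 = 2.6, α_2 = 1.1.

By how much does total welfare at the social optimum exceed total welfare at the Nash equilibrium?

3.985

Startup i's FOC: ∂u_i/∂x_i = α_i − x_i = 0, so x_i* = α_i.
NE contributions = (2.6, 1.1); X = 3.7.
W^NE = (Σα)·X − ½Σα_i² = 3.7² − ½·7.97 = 9.705.
Planner sets x_i = Σα_j = 3.7 for every i, so X^SO = 2·3.7 = 7.4.
W^SO = (Σα)·X^SO − ½·2·(Σα)² = (2/2)·3.7² = 13.69.
Deadweight loss = W^SO − W^NE = 3.985.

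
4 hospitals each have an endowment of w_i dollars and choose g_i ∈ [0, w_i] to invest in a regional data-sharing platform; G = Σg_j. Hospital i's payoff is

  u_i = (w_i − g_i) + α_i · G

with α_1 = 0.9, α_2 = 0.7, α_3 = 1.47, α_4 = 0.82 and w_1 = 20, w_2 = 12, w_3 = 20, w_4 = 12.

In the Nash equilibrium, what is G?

20

∂u_i/∂g_i = α_i − 1, so hospital i contributes w_i if α_i > 1, else 0.
α_i > 1 for i ∈ {3}; NE contributions (0, 0, 20, 0), G = 20.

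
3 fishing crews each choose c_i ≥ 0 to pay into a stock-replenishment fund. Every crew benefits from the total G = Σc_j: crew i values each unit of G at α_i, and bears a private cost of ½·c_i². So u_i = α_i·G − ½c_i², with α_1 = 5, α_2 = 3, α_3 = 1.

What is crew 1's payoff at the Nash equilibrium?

32.5

Crew i's FOC: ∂u_i/∂c_i = α_i − c_i = 0, so c_i* = α_i.
NE contributions = (5, 3, 1); G = 9.
u_1 = α_1·G − ½·(c_1)² = 5·9 − ½·5² = 32.5.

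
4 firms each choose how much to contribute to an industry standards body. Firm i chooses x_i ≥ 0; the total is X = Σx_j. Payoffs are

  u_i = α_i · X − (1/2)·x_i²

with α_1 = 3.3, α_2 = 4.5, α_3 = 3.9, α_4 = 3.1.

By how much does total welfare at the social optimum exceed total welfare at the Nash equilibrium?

247.02

Firm i's FOC: ∂u_i/∂x_i = α_i − x_i = 0, so x_i* = α_i.
NE contributions = (3.3, 4.5, 3.9, 3.1); X = 14.8.
W^NE = (Σα)·X − ½Σα_i² = 14.8² − ½·55.96 = 191.06.
Planner sets x_i = Σα_j = 14.8 for every i, so X^SO = 4·14.8 = 59.2.
W^SO = (Σα)·X^SO − ½·4·(Σα)² = (4/2)·14.8² = 438.08.
Deadweight loss = W^SO − W^NE = 247.02.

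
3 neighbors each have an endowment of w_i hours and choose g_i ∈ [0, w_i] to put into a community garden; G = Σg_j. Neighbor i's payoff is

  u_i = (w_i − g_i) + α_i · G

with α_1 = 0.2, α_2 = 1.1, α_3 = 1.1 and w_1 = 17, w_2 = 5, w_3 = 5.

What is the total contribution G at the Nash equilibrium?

∂u_i/∂g_i = α_i − 1, so neighbor i contributes w_i if α_i > 1, else 0.
α_i > 1 for i ∈ {2, 3}; NE contributions (0, 5, 5), G = 10.

10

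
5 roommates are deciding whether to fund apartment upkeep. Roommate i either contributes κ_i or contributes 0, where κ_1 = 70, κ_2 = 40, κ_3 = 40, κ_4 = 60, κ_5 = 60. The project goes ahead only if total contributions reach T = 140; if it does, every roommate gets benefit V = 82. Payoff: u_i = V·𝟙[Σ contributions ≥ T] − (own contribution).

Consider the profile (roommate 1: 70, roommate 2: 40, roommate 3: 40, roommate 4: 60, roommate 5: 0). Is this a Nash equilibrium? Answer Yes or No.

No

Total = 210 ≥ 140: provided.
Roommate 1 (pledges 70, payoff 12): dropping to 0 → total 140, payoff 82. Profitable deviation.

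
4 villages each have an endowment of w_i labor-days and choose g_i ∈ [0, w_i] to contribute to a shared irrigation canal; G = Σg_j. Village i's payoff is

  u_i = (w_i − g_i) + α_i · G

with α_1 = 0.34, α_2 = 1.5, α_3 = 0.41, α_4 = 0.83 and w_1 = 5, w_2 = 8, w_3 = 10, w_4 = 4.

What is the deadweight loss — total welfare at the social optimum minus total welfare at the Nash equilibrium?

∂u_i/∂g_i = α_i − 1, so village i contributes w_i if α_i > 1, else 0.
α_i > 1 for i ∈ {2}; NE contributions (0, 8, 0, 0), G = 8.
W^NE = Σw_i − G^NE + (Σα_i)·G^NE = 27 + 2.08·8 = 43.64.
Planner: ∂(Σu_j)/∂g_i = Σα_j − 1 = 2.08 > 0, so everyone contributes w_i; G^SO = 27, W^SO = 27 + 2.08·27 = 83.16.
Deadweight loss = 39.52.

39.52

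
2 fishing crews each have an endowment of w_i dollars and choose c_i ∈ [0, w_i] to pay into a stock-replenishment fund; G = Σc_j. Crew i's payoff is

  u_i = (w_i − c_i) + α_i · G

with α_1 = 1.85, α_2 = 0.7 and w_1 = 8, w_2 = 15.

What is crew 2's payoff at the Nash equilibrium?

∂u_i/∂c_i = α_i − 1, so crew i contributes w_i if α_i > 1, else 0.
α_i > 1 for i ∈ {1}; NE contributions (8, 0), G = 8.
u_2 = (15 − 0) + 0.7·8 = 20.6.

20.6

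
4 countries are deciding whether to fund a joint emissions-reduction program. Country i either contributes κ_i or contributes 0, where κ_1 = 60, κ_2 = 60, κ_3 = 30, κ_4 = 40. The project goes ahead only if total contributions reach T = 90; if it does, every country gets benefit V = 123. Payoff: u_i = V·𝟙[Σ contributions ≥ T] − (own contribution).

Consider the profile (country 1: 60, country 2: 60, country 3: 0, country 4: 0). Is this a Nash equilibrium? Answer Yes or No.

Total = 120 ≥ 90: provided.
Country 1 (pledges 60, payoff 63): dropping to 0 → total 60, payoff 0. No gain.
Country 2 (pledges 60, payoff 63): dropping to 0 → total 60, payoff 0. No gain.
Country 3 (pledges 0, payoff 123): pledging 30 → total 150, payoff 93. No gain.
Country 4 (pledges 0, payoff 123): pledging 40 → total 160, payoff 83. No gain.

Yes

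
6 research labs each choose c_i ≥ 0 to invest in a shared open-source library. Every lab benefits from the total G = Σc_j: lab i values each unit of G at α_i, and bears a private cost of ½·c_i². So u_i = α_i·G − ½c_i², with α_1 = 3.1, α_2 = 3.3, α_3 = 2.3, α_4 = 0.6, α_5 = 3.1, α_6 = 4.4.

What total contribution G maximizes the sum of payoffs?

100.8

Planner FOC: ∂(Σu_j)/∂c_i = (Σα_j) − c_i = 0, so c_i^SO = Σα_j = 16.8 for every i; G^SO = 100.8.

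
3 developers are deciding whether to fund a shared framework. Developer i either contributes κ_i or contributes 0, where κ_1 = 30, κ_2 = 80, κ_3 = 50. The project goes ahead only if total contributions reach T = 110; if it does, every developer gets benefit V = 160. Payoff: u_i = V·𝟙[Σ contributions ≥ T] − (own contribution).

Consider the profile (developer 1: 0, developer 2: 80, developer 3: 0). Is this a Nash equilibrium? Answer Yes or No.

No

Total = 80 < 110: not provided.
Developer 1 (pledges 0, payoff 0): pledging 30 → total 110, payoff 130. Profitable deviation.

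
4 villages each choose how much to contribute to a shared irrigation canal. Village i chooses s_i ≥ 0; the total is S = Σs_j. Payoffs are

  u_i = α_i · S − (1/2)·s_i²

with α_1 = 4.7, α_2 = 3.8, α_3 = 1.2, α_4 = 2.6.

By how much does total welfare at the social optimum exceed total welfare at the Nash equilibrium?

173.655

Village i's FOC: ∂u_i/∂s_i = α_i − s_i = 0, so s_i* = α_i.
NE contributions = (4.7, 3.8, 1.2, 2.6); S = 12.3.
W^NE = (Σα)·S − ½Σα_i² = 12.3² − ½·44.73 = 128.925.
Planner sets s_i = Σα_j = 12.3 for every i, so S^SO = 4·12.3 = 49.2.
W^SO = (Σα)·S^SO − ½·4·(Σα)² = (4/2)·12.3² = 302.58.
Deadweight loss = W^SO − W^NE = 173.655.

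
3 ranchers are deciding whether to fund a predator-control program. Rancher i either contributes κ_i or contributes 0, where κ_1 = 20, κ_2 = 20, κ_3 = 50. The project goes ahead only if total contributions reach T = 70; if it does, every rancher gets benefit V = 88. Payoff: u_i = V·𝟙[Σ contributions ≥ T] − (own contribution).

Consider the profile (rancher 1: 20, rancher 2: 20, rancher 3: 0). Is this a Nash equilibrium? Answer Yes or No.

No

Total = 40 < 70: not provided.
Rancher 1 (pledges 20, payoff -20): dropping to 0 → total 20, payoff 0. Profitable deviation.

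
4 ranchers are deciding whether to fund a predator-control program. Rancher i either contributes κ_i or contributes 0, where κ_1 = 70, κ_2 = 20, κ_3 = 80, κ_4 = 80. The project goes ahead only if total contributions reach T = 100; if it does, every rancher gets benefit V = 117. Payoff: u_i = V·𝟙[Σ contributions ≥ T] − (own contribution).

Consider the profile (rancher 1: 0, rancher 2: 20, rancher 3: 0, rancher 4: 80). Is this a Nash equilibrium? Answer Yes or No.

Total = 100 ≥ 100: provided.
Rancher 1 (pledges 0, payoff 117): pledging 70 → total 170, payoff 47. No gain.
Rancher 2 (pledges 20, payoff 97): dropping to 0 → total 80, payoff 0. No gain.
Rancher 3 (pledges 0, payoff 117): pledging 80 → total 180, payoff 37. No gain.
Rancher 4 (pledges 80, payoff 37): dropping to 0 → total 20, payoff 0. No gain.

Yes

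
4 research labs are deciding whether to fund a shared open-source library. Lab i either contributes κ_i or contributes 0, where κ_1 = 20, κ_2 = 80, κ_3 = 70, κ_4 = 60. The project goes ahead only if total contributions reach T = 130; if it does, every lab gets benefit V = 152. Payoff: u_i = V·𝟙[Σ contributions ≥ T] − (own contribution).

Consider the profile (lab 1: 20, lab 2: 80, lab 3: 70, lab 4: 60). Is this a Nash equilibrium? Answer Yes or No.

No

Total = 230 ≥ 130: provided.
Lab 1 (pledges 20, payoff 132): dropping to 0 → total 210, payoff 152. Profitable deviation.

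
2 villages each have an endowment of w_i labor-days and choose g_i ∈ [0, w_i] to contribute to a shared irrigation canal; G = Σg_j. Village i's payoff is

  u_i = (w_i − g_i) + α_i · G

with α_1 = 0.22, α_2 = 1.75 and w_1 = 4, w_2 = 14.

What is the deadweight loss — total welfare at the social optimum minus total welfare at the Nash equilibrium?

3.88

∂u_i/∂g_i = α_i − 1, so village i contributes w_i if α_i > 1, else 0.
α_i > 1 for i ∈ {2}; NE contributions (0, 14), G = 14.
W^NE = Σw_i − G^NE + (Σα_i)·G^NE = 18 + 0.97·14 = 31.58.
Planner: ∂(Σu_j)/∂g_i = Σα_j − 1 = 0.97 > 0, so everyone contributes w_i; G^SO = 18, W^SO = 18 + 0.97·18 = 35.46.
Deadweight loss = 3.88.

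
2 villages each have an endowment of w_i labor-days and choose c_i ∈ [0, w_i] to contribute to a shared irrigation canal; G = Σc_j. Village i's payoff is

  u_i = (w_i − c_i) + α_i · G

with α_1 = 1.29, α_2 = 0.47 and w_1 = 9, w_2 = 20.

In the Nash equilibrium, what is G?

∂u_i/∂c_i = α_i − 1, so village i contributes w_i if α_i > 1, else 0.
α_i > 1 for i ∈ {1}; NE contributions (9, 0), G = 9.

9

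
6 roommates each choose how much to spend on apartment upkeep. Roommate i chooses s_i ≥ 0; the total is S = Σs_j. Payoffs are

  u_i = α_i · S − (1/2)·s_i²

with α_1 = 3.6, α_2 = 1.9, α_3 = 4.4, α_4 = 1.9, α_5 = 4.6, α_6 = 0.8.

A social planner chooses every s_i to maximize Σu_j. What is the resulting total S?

Planner FOC: ∂(Σu_j)/∂s_i = (Σα_j) − s_i = 0, so s_i^SO = Σα_j = 17.2 for every i; S^SO = 103.2.

103.2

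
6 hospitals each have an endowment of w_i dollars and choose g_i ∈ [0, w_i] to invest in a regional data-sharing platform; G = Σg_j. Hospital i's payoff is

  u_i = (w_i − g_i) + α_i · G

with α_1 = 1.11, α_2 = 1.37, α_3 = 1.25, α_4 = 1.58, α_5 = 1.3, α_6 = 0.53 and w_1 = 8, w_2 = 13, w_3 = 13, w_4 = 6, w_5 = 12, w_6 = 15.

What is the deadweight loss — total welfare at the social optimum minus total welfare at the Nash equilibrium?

∂u_i/∂g_i = α_i − 1, so hospital i contributes w_i if α_i > 1, else 0.
α_i > 1 for i ∈ {1, 2, 3, 4, 5}; NE contributions (8, 13, 13, 6, 12, 0), G = 52.
W^NE = Σw_i − G^NE + (Σα_i)·G^NE = 67 + 6.14·52 = 386.28.
Planner: ∂(Σu_j)/∂g_i = Σα_j − 1 = 6.14 > 0, so everyone contributes w_i; G^SO = 67, W^SO = 67 + 6.14·67 = 478.38.
Deadweight loss = 92.1.

92.1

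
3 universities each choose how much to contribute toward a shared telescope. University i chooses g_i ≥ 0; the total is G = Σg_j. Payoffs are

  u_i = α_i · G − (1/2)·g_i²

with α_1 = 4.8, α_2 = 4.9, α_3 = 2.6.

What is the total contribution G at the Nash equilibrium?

University i's FOC: ∂u_i/∂g_i = α_i − g_i = 0, so g_i* = α_i.
NE contributions = (4.8, 4.9, 2.6); G = 12.3.

12.3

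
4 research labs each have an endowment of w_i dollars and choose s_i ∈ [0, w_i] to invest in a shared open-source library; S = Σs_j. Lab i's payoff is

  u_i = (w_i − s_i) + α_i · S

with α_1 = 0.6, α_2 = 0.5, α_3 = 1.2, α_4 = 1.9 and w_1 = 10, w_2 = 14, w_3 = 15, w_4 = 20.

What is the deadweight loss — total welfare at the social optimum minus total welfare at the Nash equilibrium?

∂u_i/∂s_i = α_i − 1, so lab i contributes w_i if α_i > 1, else 0.
α_i > 1 for i ∈ {3, 4}; NE contributions (0, 0, 15, 20), S = 35.
W^NE = Σw_i − S^NE + (Σα_i)·S^NE = 59 + 3.2·35 = 171.
Planner: ∂(Σu_j)/∂s_i = Σα_j − 1 = 3.2 > 0, so everyone contributes w_i; S^SO = 59, W^SO = 59 + 3.2·59 = 247.8.
Deadweight loss = 76.8.

76.8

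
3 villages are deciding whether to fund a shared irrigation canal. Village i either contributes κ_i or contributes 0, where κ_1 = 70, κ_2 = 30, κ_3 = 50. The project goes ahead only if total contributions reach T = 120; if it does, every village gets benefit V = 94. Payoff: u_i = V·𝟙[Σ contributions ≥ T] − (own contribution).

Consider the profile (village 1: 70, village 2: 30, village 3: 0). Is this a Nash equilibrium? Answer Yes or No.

Total = 100 < 120: not provided.
Village 1 (pledges 70, payoff -70): dropping to 0 → total 30, payoff 0. Profitable deviation.

No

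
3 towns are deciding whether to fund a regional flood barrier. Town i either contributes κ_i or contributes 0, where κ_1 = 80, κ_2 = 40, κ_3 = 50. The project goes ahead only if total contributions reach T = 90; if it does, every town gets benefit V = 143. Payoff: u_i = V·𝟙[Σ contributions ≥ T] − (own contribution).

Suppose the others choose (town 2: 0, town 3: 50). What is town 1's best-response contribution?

Others' total = 50. Contributing 80 brings total to 130 ≥ 90: gain V − κ_1 = 63.
Best response: 80.

80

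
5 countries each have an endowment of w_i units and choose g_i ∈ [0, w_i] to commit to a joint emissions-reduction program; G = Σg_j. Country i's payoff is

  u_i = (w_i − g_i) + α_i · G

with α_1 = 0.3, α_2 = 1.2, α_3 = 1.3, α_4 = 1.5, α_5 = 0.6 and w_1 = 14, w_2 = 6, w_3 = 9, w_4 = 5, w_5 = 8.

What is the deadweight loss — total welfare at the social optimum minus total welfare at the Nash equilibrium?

85.8

∂u_i/∂g_i = α_i − 1, so country i contributes w_i if α_i > 1, else 0.
α_i > 1 for i ∈ {2, 3, 4}; NE contributions (0, 6, 9, 5, 0), G = 20.
W^NE = Σw_i − G^NE + (Σα_i)·G^NE = 42 + 3.9·20 = 120.
Planner: ∂(Σu_j)/∂g_i = Σα_j − 1 = 3.9 > 0, so everyone contributes w_i; G^SO = 42, W^SO = 42 + 3.9·42 = 205.8.
Deadweight loss = 85.8.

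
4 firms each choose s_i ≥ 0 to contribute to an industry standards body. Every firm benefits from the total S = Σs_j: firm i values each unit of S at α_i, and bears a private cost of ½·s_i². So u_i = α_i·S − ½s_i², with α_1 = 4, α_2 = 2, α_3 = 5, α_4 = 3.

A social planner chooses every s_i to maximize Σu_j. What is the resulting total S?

56

Planner FOC: ∂(Σu_j)/∂s_i = (Σα_j) − s_i = 0, so s_i^SO = Σα_j = 14 for every i; S^SO = 56.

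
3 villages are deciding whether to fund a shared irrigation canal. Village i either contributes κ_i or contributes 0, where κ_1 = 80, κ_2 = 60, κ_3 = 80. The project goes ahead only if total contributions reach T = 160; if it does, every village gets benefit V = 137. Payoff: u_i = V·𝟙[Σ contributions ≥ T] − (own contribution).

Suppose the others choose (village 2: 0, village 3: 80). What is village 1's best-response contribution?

80

Others' total = 80. Contributing 80 brings total to 160 ≥ 160: gain V − κ_1 = 57.
Best response: 80.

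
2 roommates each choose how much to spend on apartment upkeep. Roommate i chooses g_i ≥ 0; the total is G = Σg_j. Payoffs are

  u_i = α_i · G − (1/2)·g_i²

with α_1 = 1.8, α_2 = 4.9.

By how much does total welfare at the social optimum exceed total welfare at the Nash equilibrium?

13.625

Roommate i's FOC: ∂u_i/∂g_i = α_i − g_i = 0, so g_i* = α_i.
NE contributions = (1.8, 4.9); G = 6.7.
W^NE = (Σα)·G − ½Σα_i² = 6.7² − ½·27.25 = 31.265.
Planner sets g_i = Σα_j = 6.7 for every i, so G^SO = 2·6.7 = 13.4.
W^SO = (Σα)·G^SO − ½·2·(Σα)² = (2/2)·6.7² = 44.89.
Deadweight loss = W^SO − W^NE = 13.625.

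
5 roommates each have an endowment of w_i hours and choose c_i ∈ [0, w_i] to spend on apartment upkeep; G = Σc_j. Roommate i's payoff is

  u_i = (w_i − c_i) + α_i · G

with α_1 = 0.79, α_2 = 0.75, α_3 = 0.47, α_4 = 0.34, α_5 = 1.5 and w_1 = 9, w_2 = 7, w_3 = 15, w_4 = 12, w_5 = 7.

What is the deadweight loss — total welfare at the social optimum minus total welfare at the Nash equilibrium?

∂u_i/∂c_i = α_i − 1, so roommate i contributes w_i if α_i > 1, else 0.
α_i > 1 for i ∈ {5}; NE contributions (0, 0, 0, 0, 7), G = 7.
W^NE = Σw_i − G^NE + (Σα_i)·G^NE = 50 + 2.85·7 = 69.95.
Planner: ∂(Σu_j)/∂c_i = Σα_j − 1 = 2.85 > 0, so everyone contributes w_i; G^SO = 50, W^SO = 50 + 2.85·50 = 192.5.
Deadweight loss = 122.55.

122.55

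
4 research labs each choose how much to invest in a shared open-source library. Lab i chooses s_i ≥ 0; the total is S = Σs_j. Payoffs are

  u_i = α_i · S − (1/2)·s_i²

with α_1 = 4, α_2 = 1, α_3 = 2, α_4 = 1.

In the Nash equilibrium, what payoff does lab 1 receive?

Lab i's FOC: ∂u_i/∂s_i = α_i − s_i = 0, so s_i* = α_i.
NE contributions = (4, 1, 2, 1); S = 8.
u_1 = α_1·S − ½·(s_1)² = 4·8 − ½·4² = 24.

24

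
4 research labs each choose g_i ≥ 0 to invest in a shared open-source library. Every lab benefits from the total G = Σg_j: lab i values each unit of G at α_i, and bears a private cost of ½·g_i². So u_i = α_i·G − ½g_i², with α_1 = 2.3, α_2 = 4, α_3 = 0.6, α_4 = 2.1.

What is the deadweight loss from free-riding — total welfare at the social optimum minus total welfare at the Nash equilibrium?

Lab i's FOC: ∂u_i/∂g_i = α_i − g_i = 0, so g_i* = α_i.
NE contributions = (2.3, 4, 0.6, 2.1); G = 9.
W^NE = (Σα)·G − ½Σα_i² = 9² − ½·26.06 = 67.97.
Planner sets g_i = Σα_j = 9 for every i, so G^SO = 4·9 = 36.
W^SO = (Σα)·G^SO − ½·4·(Σα)² = (4/2)·9² = 162.
Deadweight loss = W^SO − W^NE = 94.03.

94.03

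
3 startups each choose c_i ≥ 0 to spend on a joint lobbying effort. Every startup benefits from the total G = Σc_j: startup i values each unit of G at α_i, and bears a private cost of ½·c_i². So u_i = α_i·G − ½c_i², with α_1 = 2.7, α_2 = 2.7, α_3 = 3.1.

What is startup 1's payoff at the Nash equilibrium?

Startup i's FOC: ∂u_i/∂c_i = α_i − c_i = 0, so c_i* = α_i.
NE contributions = (2.7, 2.7, 3.1); G = 8.5.
u_1 = α_1·G − ½·(c_1)² = 2.7·8.5 − ½·2.7² = 19.305.

19.305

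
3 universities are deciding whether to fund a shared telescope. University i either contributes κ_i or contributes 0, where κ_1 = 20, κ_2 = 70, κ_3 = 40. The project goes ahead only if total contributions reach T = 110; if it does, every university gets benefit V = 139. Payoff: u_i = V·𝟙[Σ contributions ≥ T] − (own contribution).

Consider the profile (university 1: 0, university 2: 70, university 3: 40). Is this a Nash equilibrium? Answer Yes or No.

Yes

Total = 110 ≥ 110: provided.
University 1 (pledges 0, payoff 139): pledging 20 → total 130, payoff 119. No gain.
University 2 (pledges 70, payoff 69): dropping to 0 → total 40, payoff 0. No gain.
University 3 (pledges 40, payoff 99): dropping to 0 → total 70, payoff 0. No gain.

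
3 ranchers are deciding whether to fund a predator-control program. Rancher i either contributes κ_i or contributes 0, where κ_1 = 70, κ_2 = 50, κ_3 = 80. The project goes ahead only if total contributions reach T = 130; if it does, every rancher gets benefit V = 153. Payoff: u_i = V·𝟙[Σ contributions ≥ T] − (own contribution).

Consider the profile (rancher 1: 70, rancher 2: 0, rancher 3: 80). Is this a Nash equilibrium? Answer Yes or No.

Total = 150 ≥ 130: provided.
Rancher 1 (pledges 70, payoff 83): dropping to 0 → total 80, payoff 0. No gain.
Rancher 2 (pledges 0, payoff 153): pledging 50 → total 200, payoff 103. No gain.
Rancher 3 (pledges 80, payoff 73): dropping to 0 → total 70, payoff 0. No gain.

Yes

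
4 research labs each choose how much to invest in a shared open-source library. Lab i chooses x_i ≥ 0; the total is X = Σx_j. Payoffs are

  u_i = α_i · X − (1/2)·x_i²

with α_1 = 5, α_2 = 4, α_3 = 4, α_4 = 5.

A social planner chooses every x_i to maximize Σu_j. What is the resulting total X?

Planner FOC: ∂(Σu_j)/∂x_i = (Σα_j) − x_i = 0, so x_i^SO = Σα_j = 18 for every i; X^SO = 72.

72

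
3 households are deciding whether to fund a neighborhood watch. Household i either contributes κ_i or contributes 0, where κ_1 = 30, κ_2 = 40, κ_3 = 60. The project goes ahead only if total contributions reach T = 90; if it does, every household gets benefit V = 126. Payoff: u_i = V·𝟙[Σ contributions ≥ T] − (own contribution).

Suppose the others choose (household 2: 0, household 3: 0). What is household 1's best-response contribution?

0

Others' total = 0. Even contributing 30 gives 30 < 90: no benefit either way.
Best response: 0.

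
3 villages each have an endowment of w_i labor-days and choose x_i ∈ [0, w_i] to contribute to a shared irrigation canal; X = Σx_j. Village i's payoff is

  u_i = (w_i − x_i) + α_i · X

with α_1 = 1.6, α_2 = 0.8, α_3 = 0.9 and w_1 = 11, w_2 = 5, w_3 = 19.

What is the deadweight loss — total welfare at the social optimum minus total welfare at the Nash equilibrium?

∂u_i/∂x_i = α_i − 1, so village i contributes w_i if α_i > 1, else 0.
α_i > 1 for i ∈ {1}; NE contributions (11, 0, 0), X = 11.
W^NE = Σw_i − X^NE + (Σα_i)·X^NE = 35 + 2.3·11 = 60.3.
Planner: ∂(Σu_j)/∂x_i = Σα_j − 1 = 2.3 > 0, so everyone contributes w_i; X^SO = 35, W^SO = 35 + 2.3·35 = 115.5.
Deadweight loss = 55.2.

55.2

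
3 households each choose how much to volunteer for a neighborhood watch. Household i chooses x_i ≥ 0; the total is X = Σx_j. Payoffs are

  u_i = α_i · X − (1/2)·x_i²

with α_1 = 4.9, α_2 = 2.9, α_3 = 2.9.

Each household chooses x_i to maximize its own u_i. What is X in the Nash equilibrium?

Household i's FOC: ∂u_i/∂x_i = α_i − x_i = 0, so x_i* = α_i.
NE contributions = (4.9, 2.9, 2.9); X = 10.7.

10.7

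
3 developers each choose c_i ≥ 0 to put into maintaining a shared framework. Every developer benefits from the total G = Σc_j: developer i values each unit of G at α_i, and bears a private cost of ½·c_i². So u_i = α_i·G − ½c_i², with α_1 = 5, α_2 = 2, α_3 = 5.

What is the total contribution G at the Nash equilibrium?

12

Developer i's FOC: ∂u_i/∂c_i = α_i − c_i = 0, so c_i* = α_i.
NE contributions = (5, 2, 5); G = 12.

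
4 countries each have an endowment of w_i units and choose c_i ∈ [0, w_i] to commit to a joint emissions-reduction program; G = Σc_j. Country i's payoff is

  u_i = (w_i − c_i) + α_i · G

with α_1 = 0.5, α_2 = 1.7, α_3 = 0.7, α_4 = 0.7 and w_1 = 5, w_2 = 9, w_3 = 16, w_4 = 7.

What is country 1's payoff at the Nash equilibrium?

9.5

∂u_i/∂c_i = α_i − 1, so country i contributes w_i if α_i > 1, else 0.
α_i > 1 for i ∈ {2}; NE contributions (0, 9, 0, 0), G = 9.
u_1 = (5 − 0) + 0.5·9 = 9.5.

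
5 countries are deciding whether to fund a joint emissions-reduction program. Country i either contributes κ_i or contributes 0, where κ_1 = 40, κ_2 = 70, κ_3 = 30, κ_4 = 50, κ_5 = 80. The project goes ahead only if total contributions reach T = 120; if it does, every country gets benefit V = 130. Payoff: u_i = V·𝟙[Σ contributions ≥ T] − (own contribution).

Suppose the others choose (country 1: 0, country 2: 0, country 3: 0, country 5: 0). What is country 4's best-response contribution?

Others' total = 0. Even contributing 50 gives 50 < 120: no benefit either way.
Best response: 0.

0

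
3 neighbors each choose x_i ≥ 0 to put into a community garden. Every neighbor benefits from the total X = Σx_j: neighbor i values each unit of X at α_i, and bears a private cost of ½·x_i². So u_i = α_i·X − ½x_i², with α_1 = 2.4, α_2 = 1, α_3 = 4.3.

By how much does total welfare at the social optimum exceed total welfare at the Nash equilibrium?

42.27

Neighbor i's FOC: ∂u_i/∂x_i = α_i − x_i = 0, so x_i* = α_i.
NE contributions = (2.4, 1, 4.3); X = 7.7.
W^NE = (Σα)·X − ½Σα_i² = 7.7² − ½·25.25 = 46.665.
Planner sets x_i = Σα_j = 7.7 for every i, so X^SO = 3·7.7 = 23.1.
W^SO = (Σα)·X^SO − ½·3·(Σα)² = (3/2)·7.7² = 88.935.
Deadweight loss = W^SO − W^NE = 42.27.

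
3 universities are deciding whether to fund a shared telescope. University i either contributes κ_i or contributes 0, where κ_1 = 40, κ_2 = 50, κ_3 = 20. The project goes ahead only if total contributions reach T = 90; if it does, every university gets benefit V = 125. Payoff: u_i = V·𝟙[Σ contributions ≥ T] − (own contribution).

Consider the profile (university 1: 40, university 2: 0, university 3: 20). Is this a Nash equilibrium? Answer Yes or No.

No

Total = 60 < 90: not provided.
University 1 (pledges 40, payoff -40): dropping to 0 → total 20, payoff 0. Profitable deviation.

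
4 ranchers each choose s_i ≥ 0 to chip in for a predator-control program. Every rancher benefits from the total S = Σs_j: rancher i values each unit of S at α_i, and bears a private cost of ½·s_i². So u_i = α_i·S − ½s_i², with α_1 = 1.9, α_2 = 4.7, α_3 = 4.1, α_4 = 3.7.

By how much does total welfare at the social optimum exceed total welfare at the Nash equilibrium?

235.46

Rancher i's FOC: ∂u_i/∂s_i = α_i − s_i = 0, so s_i* = α_i.
NE contributions = (1.9, 4.7, 4.1, 3.7); S = 14.4.
W^NE = (Σα)·S − ½Σα_i² = 14.4² − ½·56.2 = 179.26.
Planner sets s_i = Σα_j = 14.4 for every i, so S^SO = 4·14.4 = 57.6.
W^SO = (Σα)·S^SO − ½·4·(Σα)² = (4/2)·14.4² = 414.72.
Deadweight loss = W^SO − W^NE = 235.46.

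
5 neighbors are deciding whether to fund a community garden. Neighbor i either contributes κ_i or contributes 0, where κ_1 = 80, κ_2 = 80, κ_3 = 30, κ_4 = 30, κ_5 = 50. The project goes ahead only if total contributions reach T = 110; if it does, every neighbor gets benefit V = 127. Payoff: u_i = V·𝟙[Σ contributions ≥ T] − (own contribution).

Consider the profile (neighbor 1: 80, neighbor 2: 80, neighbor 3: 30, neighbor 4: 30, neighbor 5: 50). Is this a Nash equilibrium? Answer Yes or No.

No

Total = 270 ≥ 110: provided.
Neighbor 1 (pledges 80, payoff 47): dropping to 0 → total 190, payoff 127. Profitable deviation.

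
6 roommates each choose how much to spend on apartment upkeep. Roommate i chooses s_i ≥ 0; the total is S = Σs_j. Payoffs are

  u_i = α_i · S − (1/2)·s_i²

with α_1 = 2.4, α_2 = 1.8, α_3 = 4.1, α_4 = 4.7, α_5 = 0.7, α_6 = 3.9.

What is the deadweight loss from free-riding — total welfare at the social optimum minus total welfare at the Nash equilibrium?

651.32

Roommate i's FOC: ∂u_i/∂s_i = α_i − s_i = 0, so s_i* = α_i.
NE contributions = (2.4, 1.8, 4.1, 4.7, 0.7, 3.9); S = 17.6.
W^NE = (Σα)·S − ½Σα_i² = 17.6² − ½·63.6 = 277.96.
Planner sets s_i = Σα_j = 17.6 for every i, so S^SO = 6·17.6 = 105.6.
W^SO = (Σα)·S^SO − ½·6·(Σα)² = (6/2)·17.6² = 929.28.
Deadweight loss = W^SO − W^NE = 651.32.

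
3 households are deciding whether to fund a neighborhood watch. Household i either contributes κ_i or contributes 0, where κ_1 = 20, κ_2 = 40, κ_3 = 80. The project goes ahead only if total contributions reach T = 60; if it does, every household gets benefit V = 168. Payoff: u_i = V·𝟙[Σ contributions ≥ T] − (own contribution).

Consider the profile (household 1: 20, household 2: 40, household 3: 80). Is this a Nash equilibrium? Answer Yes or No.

No

Total = 140 ≥ 60: provided.
Household 1 (pledges 20, payoff 148): dropping to 0 → total 120, payoff 168. Profitable deviation.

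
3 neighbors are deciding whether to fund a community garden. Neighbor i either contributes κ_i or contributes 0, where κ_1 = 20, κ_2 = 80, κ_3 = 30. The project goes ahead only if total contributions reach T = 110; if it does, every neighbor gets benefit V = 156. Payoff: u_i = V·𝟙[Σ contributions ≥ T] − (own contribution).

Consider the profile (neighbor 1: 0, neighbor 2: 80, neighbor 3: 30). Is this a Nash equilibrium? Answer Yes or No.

Total = 110 ≥ 110: provided.
Neighbor 1 (pledges 0, payoff 156): pledging 20 → total 130, payoff 136. No gain.
Neighbor 2 (pledges 80, payoff 76): dropping to 0 → total 30, payoff 0. No gain.
Neighbor 3 (pledges 30, payoff 126): dropping to 0 → total 80, payoff 0. No gain.

Yes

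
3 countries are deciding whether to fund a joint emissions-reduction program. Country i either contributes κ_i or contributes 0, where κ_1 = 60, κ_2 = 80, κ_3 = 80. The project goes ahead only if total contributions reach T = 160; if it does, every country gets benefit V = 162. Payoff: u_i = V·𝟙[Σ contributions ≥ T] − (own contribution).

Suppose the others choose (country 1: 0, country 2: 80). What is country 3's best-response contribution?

80

Others' total = 80. Contributing 80 brings total to 160 ≥ 160: gain V − κ_3 = 82.
Best response: 80.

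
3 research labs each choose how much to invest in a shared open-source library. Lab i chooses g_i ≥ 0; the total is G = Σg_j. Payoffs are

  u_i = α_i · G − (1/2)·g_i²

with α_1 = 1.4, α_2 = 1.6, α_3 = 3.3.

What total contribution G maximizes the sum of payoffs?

Planner FOC: ∂(Σu_j)/∂g_i = (Σα_j) − g_i = 0, so g_i^SO = Σα_j = 6.3 for every i; G^SO = 18.9.

18.9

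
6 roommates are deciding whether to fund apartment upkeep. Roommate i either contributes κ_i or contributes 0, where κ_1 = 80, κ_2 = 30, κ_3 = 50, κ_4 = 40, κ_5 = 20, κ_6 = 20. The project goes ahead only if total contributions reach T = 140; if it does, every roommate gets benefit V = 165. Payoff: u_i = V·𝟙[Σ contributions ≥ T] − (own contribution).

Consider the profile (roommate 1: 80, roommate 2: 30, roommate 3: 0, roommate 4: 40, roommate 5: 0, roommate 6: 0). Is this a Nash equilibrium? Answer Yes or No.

Total = 150 ≥ 140: provided.
Roommate 1 (pledges 80, payoff 85): dropping to 0 → total 70, payoff 0. No gain.
Roommate 2 (pledges 30, payoff 135): dropping to 0 → total 120, payoff 0. No gain.
Roommate 3 (pledges 0, payoff 165): pledging 50 → total 200, payoff 115. No gain.
Roommate 4 (pledges 40, payoff 125): dropping to 0 → total 110, payoff 0. No gain.
Roommate 5 (pledges 0, payoff 165): pledging 20 → total 170, payoff 145. No gain.
Roommate 6 (pledges 0, payoff 165): pledging 20 → total 170, payoff 145. No gain.

Yes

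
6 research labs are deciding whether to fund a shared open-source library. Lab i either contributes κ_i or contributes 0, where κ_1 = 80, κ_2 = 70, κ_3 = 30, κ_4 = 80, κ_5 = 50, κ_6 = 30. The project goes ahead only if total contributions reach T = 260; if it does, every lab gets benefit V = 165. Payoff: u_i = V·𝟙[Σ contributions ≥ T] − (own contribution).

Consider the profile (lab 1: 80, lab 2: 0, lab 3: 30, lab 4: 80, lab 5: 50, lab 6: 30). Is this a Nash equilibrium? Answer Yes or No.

Total = 270 ≥ 260: provided.
Lab 1 (pledges 80, payoff 85): dropping to 0 → total 190, payoff 0. No gain.
Lab 2 (pledges 0, payoff 165): pledging 70 → total 340, payoff 95. No gain.
Lab 3 (pledges 30, payoff 135): dropping to 0 → total 240, payoff 0. No gain.
Lab 4 (pledges 80, payoff 85): dropping to 0 → total 190, payoff 0. No gain.
Lab 5 (pledges 50, payoff 115): dropping to 0 → total 220, payoff 0. No gain.
Lab 6 (pledges 30, payoff 135): dropping to 0 → total 240, payoff 0. No gain.

Yes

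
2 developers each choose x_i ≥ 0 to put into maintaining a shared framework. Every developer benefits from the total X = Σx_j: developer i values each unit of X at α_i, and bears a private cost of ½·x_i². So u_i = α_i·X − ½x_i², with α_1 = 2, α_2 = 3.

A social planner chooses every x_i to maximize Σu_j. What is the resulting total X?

10

Planner FOC: ∂(Σu_j)/∂x_i = (Σα_j) − x_i = 0, so x_i^SO = Σα_j = 5 for every i; X^SO = 10.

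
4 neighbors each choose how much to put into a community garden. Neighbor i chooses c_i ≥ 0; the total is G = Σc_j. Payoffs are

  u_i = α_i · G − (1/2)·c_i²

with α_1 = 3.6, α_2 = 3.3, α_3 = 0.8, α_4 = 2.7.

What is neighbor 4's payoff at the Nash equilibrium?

24.435

Neighbor i's FOC: ∂u_i/∂c_i = α_i − c_i = 0, so c_i* = α_i.
NE contributions = (3.6, 3.3, 0.8, 2.7); G = 10.4.
u_4 = α_4·G − ½·(c_4)² = 2.7·10.4 − ½·2.7² = 24.435.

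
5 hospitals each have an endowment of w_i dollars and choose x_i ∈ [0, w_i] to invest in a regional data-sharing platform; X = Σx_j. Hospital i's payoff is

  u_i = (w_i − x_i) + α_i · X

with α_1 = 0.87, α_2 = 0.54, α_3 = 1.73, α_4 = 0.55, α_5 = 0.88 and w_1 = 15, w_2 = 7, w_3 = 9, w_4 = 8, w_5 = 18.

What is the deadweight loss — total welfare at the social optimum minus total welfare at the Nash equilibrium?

∂u_i/∂x_i = α_i − 1, so hospital i contributes w_i if α_i > 1, else 0.
α_i > 1 for i ∈ {3}; NE contributions (0, 0, 9, 0, 0), X = 9.
W^NE = Σw_i − X^NE + (Σα_i)·X^NE = 57 + 3.57·9 = 89.13.
Planner: ∂(Σu_j)/∂x_i = Σα_j − 1 = 3.57 > 0, so everyone contributes w_i; X^SO = 57, W^SO = 57 + 3.57·57 = 260.49.
Deadweight loss = 171.36.

171.36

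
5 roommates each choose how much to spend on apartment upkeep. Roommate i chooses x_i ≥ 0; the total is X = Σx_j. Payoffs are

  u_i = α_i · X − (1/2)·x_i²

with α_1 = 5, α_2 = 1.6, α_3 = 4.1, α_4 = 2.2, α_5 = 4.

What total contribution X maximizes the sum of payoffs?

84.5

Planner FOC: ∂(Σu_j)/∂x_i = (Σα_j) − x_i = 0, so x_i^SO = Σα_j = 16.9 for every i; X^SO = 84.5.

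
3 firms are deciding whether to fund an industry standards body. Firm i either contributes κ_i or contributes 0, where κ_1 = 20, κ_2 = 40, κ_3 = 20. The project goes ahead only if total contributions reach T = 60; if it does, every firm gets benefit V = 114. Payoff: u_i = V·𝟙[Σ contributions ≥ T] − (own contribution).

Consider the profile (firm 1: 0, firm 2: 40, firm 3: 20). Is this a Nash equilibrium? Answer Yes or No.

Total = 60 ≥ 60: provided.
Firm 1 (pledges 0, payoff 114): pledging 20 → total 80, payoff 94. No gain.
Firm 2 (pledges 40, payoff 74): dropping to 0 → total 20, payoff 0. No gain.
Firm 3 (pledges 20, payoff 94): dropping to 0 → total 40, payoff 0. No gain.

Yes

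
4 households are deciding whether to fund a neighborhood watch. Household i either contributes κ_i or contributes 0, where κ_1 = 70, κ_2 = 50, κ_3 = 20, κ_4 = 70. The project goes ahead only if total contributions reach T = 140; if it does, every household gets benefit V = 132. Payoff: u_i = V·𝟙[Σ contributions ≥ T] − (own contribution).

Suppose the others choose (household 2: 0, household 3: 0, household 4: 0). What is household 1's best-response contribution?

0

Others' total = 0. Even contributing 70 gives 70 < 140: no benefit either way.
Best response: 0.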